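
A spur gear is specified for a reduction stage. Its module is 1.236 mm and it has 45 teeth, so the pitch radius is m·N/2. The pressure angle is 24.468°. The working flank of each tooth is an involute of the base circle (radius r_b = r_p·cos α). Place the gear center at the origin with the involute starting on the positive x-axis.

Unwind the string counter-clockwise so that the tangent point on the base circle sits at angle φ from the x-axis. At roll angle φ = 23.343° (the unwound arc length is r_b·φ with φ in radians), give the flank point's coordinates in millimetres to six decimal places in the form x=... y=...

x=27.326828 y=0.561163

pitch radius r_p = m·N/2 = 1.236·45/2 = 27.810000
base radius r_b = r_p·cos α = 27.810000·cos 24.468° = 25.312460
roll angle φ = 23.343° = 0.40741221 rad
x = r_b·(cos φ + φ·sin φ) = 25.312460·(0.91814927 + 0.40741221·0.39623468) = 27.326828
y = r_b·(sin φ − φ·cos φ) = 25.312460·(0.39623468 − 0.40741221·0.91814927) = 0.561163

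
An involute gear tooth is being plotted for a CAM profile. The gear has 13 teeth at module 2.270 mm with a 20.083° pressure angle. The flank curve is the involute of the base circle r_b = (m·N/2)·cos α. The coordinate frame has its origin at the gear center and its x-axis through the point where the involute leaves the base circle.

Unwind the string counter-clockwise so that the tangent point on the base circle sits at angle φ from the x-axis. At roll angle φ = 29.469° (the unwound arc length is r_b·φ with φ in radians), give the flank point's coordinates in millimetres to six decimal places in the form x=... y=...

pitch radius r_p = m·N/2 = 2.270·13/2 = 14.755000
base radius r_b = r_p·cos α = 14.755000·cos 20.083° = 13.857840
roll angle φ = 29.469° = 0.51433108 rad
x = r_b·(cos φ + φ·sin φ) = 13.857840·(0.87062200 + 0.51433108·0.49195258) = 15.571341
y = r_b·(sin φ − φ·cos φ) = 13.857840·(0.49195258 − 0.51433108·0.87062200) = 0.612026

x=15.571341 y=0.612026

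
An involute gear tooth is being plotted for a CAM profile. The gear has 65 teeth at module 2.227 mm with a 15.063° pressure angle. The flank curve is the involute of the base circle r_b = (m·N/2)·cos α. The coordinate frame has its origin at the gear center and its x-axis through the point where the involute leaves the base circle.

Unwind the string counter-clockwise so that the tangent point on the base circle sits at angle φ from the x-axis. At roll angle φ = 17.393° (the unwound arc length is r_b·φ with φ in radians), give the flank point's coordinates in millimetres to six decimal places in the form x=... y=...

pitch radius r_p = m·N/2 = 2.227·65/2 = 72.377500
base radius r_b = r_p·cos α = 72.377500·cos 15.063° = 69.890657
roll angle φ = 17.393° = 0.30356512 rad
x = r_b·(cos φ + φ·sin φ) = 69.890657·(0.95427686 + 0.30356512·0.29892421) = 73.037121
y = r_b·(sin φ − φ·cos φ) = 69.890657·(0.29892421 − 0.30356512·0.95427686) = 0.645723

x=73.037121 y=0.645723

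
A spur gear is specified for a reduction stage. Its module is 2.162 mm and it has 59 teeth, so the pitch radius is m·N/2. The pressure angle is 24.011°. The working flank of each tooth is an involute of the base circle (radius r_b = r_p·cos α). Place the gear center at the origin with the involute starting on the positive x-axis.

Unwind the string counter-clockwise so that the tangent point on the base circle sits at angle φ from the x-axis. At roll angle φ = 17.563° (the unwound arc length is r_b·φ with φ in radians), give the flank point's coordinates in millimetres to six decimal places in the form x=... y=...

pitch radius r_p = m·N/2 = 2.162·59/2 = 63.779000
base radius r_b = r_p·cos α = 63.779000·cos 24.011° = 58.260034
roll angle φ = 17.563° = 0.30653218 rad
x = r_b·(cos φ + φ·sin φ) = 58.260034·(0.95338573 + 0.30653218·0.30175428) = 60.933187
y = r_b·(sin φ − φ·cos φ) = 58.260034·(0.30175428 − 0.30653218·0.95338573) = 0.554104

x=60.933187 y=0.554104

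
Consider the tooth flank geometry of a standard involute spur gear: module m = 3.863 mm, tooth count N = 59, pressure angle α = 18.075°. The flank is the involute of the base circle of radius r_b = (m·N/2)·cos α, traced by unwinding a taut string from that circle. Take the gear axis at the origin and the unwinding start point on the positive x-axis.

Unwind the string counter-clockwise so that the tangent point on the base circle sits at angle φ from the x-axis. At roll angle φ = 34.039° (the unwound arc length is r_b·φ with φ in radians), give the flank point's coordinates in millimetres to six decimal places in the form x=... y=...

x=125.798818 y=7.308072

pitch radius r_p = m·N/2 = 3.863·59/2 = 113.958500
base radius r_b = r_p·cos α = 113.958500·cos 18.075° = 108.334785
roll angle φ = 34.039° = 0.59409262 rad
x = r_b·(cos φ + φ·sin φ) = 108.334785·(0.82865675 + 0.59409262·0.55975708) = 125.798818
y = r_b·(sin φ − φ·cos φ) = 108.334785·(0.55975708 − 0.59409262·0.82865675) = 7.308072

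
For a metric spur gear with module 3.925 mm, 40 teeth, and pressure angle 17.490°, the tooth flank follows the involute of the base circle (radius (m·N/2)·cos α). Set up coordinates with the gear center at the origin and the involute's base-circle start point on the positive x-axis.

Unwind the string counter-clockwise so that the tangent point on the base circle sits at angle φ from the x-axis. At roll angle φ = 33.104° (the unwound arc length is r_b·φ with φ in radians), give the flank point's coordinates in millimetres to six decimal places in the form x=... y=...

pitch radius r_p = m·N/2 = 3.925·40/2 = 78.500000
base radius r_b = r_p·cos α = 78.500000·cos 17.490° = 74.870899
roll angle φ = 33.104° = 0.57777380 rad
x = r_b·(cos φ + φ·sin φ) = 74.870899·(0.83768059 + 0.57777380·0.54616044) = 86.343950
y = r_b·(sin φ − φ·cos φ) = 74.870899·(0.54616044 − 0.57777380·0.83768059) = 4.654765

x=86.343950 y=4.654765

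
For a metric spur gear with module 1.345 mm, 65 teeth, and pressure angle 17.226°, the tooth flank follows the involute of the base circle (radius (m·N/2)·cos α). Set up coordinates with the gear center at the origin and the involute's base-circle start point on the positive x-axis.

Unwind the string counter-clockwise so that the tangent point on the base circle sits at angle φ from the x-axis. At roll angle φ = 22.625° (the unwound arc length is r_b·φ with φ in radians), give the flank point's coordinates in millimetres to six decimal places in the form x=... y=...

x=44.881125 y=0.843653

pitch radius r_p = m·N/2 = 1.345·65/2 = 43.712500
base radius r_b = r_p·cos α = 43.712500·cos 17.226° = 41.751735
roll angle φ = 22.625° = 0.39488074 rad
x = r_b·(cos φ + φ·sin φ) = 41.751735·(0.92304245 + 0.39488074·0.38469811) = 44.881125
y = r_b·(sin φ − φ·cos φ) = 41.751735·(0.38469811 − 0.39488074·0.92304245) = 0.843653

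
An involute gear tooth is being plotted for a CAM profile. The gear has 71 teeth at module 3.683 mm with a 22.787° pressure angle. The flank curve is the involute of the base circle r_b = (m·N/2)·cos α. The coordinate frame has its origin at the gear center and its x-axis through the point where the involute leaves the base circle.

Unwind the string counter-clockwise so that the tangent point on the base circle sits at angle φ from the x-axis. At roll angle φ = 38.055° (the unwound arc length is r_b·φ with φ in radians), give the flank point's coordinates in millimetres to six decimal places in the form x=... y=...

x=144.268705 y=11.261677

pitch radius r_p = m·N/2 = 3.683·71/2 = 130.746500
base radius r_b = r_p·cos α = 130.746500·cos 22.787° = 120.541873
roll angle φ = 38.055° = 0.66418505 rad
x = r_b·(cos φ + φ·sin φ) = 120.541873·(0.78741940 + 0.66418505·0.61641763) = 144.268705
y = r_b·(sin φ − φ·cos φ) = 120.541873·(0.61641763 − 0.66418505·0.78741940) = 11.261677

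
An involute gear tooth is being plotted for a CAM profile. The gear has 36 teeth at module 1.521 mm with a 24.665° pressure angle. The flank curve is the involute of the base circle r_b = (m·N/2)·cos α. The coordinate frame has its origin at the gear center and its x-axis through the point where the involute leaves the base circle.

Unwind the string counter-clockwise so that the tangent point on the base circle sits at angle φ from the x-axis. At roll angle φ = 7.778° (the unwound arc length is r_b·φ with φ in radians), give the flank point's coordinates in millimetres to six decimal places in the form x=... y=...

pitch radius r_p = m·N/2 = 1.521·36/2 = 27.378000
base radius r_b = r_p·cos α = 27.378000·cos 24.665° = 24.880121
roll angle φ = 7.778° = 0.13575171 rad
x = r_b·(cos φ + φ·sin φ) = 24.880121·(0.99079988 + 0.13575171·0.13533514) = 25.108318
y = r_b·(sin φ − φ·cos φ) = 24.880121·(0.13533514 − 0.13575171·0.99079988) = 0.020709

x=25.108318 y=0.020709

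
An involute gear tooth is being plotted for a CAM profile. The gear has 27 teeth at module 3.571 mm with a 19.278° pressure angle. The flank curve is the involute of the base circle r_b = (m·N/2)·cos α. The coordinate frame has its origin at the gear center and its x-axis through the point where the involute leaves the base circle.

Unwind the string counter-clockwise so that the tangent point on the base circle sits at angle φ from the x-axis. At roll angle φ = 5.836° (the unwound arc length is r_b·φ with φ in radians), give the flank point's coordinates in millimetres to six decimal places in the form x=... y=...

x=45.740788 y=0.016013

pitch radius r_p = m·N/2 = 3.571·27/2 = 48.208500
base radius r_b = r_p·cos α = 48.208500·cos 19.278° = 45.505343
roll angle φ = 5.836° = 0.10185742 rad
x = r_b·(cos φ + φ·sin φ) = 45.505343·(0.99481702 + 0.10185742·0.10168138) = 45.740788
y = r_b·(sin φ − φ·cos φ) = 45.505343·(0.10168138 − 0.10185742·0.99481702) = 0.016013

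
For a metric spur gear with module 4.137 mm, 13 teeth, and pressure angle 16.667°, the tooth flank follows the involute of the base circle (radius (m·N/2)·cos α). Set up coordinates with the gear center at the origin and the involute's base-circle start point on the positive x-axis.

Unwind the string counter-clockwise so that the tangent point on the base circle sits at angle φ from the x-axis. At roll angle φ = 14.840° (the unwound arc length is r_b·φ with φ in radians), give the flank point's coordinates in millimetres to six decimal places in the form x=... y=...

pitch radius r_p = m·N/2 = 4.137·13/2 = 26.890500
base radius r_b = r_p·cos α = 26.890500·cos 16.667° = 25.760772
roll angle φ = 14.840° = 0.25900686 rad
x = r_b·(cos φ + φ·sin φ) = 25.760772·(0.96664482 + 0.25900686·0.25612067) = 26.610409
y = r_b·(sin φ − φ·cos φ) = 25.760772·(0.25612067 − 0.25900686·0.96664482) = 0.148202

x=26.610409 y=0.148202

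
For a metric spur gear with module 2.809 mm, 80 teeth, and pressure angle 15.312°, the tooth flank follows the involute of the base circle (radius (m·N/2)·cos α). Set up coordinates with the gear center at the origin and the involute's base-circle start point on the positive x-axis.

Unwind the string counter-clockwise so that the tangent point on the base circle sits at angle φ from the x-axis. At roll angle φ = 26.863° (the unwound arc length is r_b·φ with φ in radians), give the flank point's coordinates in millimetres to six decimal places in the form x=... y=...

x=119.635858 y=3.641770

pitch radius r_p = m·N/2 = 2.809·80/2 = 112.360000
base radius r_b = r_p·cos α = 112.360000·cos 15.312° = 108.371460
roll angle φ = 26.863° = 0.46884780 rad
x = r_b·(cos φ + φ·sin φ) = 108.371460·(0.89208951 + 0.46884780·0.45185872) = 119.635858
y = r_b·(sin φ − φ·cos φ) = 108.371460·(0.45185872 − 0.46884780·0.89208951) = 3.641770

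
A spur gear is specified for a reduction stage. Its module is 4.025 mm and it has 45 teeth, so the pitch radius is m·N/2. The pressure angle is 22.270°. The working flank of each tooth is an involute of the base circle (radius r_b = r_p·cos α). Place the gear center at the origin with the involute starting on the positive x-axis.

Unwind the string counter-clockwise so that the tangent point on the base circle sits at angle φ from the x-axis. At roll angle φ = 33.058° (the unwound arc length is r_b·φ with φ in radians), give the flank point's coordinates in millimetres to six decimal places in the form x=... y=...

pitch radius r_p = m·N/2 = 4.025·45/2 = 90.562500
base radius r_b = r_p·cos α = 90.562500·cos 22.270° = 83.807287
roll angle φ = 33.058° = 0.57697094 rad
x = r_b·(cos φ + φ·sin φ) = 83.807287·(0.83811881 + 0.57697094·0.54548773) = 96.617179
y = r_b·(sin φ − φ·cos φ) = 83.807287·(0.54548773 − 0.57697094·0.83811881) = 5.189141

x=96.617179 y=5.189141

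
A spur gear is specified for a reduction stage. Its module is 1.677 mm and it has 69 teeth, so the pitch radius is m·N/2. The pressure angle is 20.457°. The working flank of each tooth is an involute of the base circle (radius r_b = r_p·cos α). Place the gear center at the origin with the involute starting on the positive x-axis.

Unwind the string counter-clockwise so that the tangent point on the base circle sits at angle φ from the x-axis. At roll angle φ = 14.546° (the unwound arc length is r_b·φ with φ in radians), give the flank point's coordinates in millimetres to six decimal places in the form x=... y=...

pitch radius r_p = m·N/2 = 1.677·69/2 = 57.856500
base radius r_b = r_p·cos α = 57.856500·cos 20.457° = 54.207766
roll angle φ = 14.546° = 0.25387559 rad
x = r_b·(cos φ + φ·sin φ) = 54.207766·(0.96794631 + 0.25387559·0.25115720) = 55.926639
y = r_b·(sin φ − φ·cos φ) = 54.207766·(0.25115720 − 0.25387559·0.96794631) = 0.293766

x=55.926639 y=0.293766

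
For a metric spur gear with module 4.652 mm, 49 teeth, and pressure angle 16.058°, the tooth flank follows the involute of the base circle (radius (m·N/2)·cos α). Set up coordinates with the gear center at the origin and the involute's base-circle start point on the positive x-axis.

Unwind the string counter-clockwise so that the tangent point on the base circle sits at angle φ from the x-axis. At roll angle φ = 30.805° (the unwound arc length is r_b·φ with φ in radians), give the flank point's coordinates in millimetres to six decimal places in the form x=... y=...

pitch radius r_p = m·N/2 = 4.652·49/2 = 113.974000
base radius r_b = r_p·cos α = 113.974000·cos 16.058° = 109.526983
roll angle φ = 30.805° = 0.53764868 rad
x = r_b·(cos φ + φ·sin φ) = 109.526983·(0.85891521 + 0.53764868·0.51211782) = 124.231493
y = r_b·(sin φ − φ·cos φ) = 109.526983·(0.51211782 − 0.53764868·0.85891521) = 5.511748

x=124.231493 y=5.511748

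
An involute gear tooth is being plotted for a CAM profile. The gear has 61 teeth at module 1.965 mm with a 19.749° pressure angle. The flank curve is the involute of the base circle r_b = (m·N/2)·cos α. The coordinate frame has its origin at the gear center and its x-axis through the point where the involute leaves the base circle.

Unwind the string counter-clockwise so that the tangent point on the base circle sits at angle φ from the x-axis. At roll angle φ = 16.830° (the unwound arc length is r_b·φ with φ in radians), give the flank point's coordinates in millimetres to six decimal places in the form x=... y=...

pitch radius r_p = m·N/2 = 1.965·61/2 = 59.932500
base radius r_b = r_p·cos α = 59.932500·cos 19.749° = 56.407385
roll angle φ = 16.830° = 0.29373891 rad
x = r_b·(cos φ + φ·sin φ) = 56.407385·(0.95716803 + 0.29373891·0.28953301) = 58.788631
y = r_b·(sin φ − φ·cos φ) = 56.407385·(0.28953301 − 0.29373891·0.95716803) = 0.472441

x=58.788631 y=0.472441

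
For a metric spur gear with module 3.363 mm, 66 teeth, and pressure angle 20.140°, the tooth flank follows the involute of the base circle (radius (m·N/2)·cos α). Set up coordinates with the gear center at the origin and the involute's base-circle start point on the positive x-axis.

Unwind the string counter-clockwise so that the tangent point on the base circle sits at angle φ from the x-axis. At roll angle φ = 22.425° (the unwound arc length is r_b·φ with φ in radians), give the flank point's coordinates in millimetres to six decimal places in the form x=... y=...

x=111.870528 y=2.050594

pitch radius r_p = m·N/2 = 3.363·66/2 = 110.979000
base radius r_b = r_p·cos α = 110.979000·cos 20.140° = 104.193090
roll angle φ = 22.425° = 0.39139008 rad
x = r_b·(cos φ + φ·sin φ) = 104.193090·(0.92437967 + 0.39139008·0.38147375) = 111.870528
y = r_b·(sin φ − φ·cos φ) = 104.193090·(0.38147375 − 0.39139008·0.92437967) = 2.050594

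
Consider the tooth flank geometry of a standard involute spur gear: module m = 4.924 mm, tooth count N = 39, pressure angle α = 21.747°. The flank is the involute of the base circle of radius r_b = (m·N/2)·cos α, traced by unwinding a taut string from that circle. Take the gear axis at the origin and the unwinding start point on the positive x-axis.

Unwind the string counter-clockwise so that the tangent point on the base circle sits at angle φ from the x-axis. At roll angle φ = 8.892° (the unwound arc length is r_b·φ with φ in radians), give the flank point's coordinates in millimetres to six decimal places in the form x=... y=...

x=90.251859 y=0.110854

pitch radius r_p = m·N/2 = 4.924·39/2 = 96.018000
base radius r_b = r_p·cos α = 96.018000·cos 21.747° = 89.184298
roll angle φ = 8.892° = 0.15519468 rad
x = r_b·(cos φ + φ·sin φ) = 89.184298·(0.98798146 + 0.15519468·0.15457244) = 90.251859
y = r_b·(sin φ − φ·cos φ) = 89.184298·(0.15457244 − 0.15519468·0.98798146) = 0.110854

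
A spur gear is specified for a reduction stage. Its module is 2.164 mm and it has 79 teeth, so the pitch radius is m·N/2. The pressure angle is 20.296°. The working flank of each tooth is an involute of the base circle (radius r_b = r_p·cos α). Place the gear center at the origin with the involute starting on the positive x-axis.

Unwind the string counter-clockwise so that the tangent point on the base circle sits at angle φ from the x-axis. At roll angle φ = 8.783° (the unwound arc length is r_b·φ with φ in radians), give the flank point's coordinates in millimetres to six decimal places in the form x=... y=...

x=81.107363 y=0.096036

pitch radius r_p = m·N/2 = 2.164·79/2 = 85.478000
base radius r_b = r_p·cos α = 85.478000·cos 20.296° = 80.170940
roll angle φ = 8.783° = 0.15329227 rad
x = r_b·(cos φ + φ·sin φ) = 80.170940·(0.98827373 + 0.15329227·0.15269262) = 81.107363
y = r_b·(sin φ − φ·cos φ) = 80.170940·(0.15269262 − 0.15329227·0.98827373) = 0.096036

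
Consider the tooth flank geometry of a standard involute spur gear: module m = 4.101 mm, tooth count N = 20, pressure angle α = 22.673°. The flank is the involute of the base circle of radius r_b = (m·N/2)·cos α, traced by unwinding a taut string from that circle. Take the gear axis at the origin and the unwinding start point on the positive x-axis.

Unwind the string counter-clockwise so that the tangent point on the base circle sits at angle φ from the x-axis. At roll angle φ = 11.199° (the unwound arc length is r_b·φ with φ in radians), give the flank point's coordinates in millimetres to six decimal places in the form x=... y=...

pitch radius r_p = m·N/2 = 4.101·20/2 = 41.010000
base radius r_b = r_p·cos α = 41.010000·cos 22.673° = 37.840741
roll angle φ = 11.199° = 0.19545942 rad
x = r_b·(cos φ + φ·sin φ) = 37.840741·(0.98095855 + 0.19545942·0.19421723) = 38.556693
y = r_b·(sin φ − φ·cos φ) = 37.840741·(0.19421723 − 0.19545942·0.98095855) = 0.093831

x=38.556693 y=0.093831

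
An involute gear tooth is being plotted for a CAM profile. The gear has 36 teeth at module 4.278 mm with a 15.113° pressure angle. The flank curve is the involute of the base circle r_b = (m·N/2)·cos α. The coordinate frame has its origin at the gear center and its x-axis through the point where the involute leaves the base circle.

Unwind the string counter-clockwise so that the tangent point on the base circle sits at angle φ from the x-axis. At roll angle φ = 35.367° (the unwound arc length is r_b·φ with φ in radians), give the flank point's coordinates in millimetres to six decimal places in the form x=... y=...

pitch radius r_p = m·N/2 = 4.278·36/2 = 77.004000
base radius r_b = r_p·cos α = 77.004000·cos 15.113° = 74.340701
roll angle φ = 35.367° = 0.61727060 rad
x = r_b·(cos φ + φ·sin φ) = 74.340701·(0.81546130 + 0.61727060·0.57881160) = 87.182662
y = r_b·(sin φ − φ·cos φ) = 74.340701·(0.57881160 − 0.61727060·0.81546130) = 5.609103

x=87.182662 y=5.609103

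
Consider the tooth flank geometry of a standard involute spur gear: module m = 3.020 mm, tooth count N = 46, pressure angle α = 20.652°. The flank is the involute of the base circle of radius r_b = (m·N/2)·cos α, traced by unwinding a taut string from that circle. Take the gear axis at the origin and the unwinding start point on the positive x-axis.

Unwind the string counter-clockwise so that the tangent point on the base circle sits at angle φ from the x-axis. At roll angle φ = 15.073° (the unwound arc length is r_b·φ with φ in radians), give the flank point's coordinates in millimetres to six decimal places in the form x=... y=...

x=67.206851 y=0.391734

pitch radius r_p = m·N/2 = 3.020·46/2 = 69.460000
base radius r_b = r_p·cos α = 69.460000·cos 20.652° = 64.996489
roll angle φ = 15.073° = 0.26307348 rad
x = r_b·(cos φ + φ·sin φ) = 64.996489·(0.96559528 + 0.26307348·0.26004951) = 67.206851
y = r_b·(sin φ − φ·cos φ) = 64.996489·(0.26004951 − 0.26307348·0.96559528) = 0.391734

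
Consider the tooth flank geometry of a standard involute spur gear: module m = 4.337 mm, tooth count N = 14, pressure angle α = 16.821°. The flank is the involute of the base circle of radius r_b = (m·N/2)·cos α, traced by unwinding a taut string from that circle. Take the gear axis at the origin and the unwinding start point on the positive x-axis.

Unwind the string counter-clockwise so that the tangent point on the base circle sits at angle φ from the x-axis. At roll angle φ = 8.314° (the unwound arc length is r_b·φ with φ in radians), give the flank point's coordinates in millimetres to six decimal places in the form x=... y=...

x=29.364379 y=0.029534

pitch radius r_p = m·N/2 = 4.337·14/2 = 30.359000
base radius r_b = r_p·cos α = 30.359000·cos 16.821° = 29.060045
roll angle φ = 8.314° = 0.14510667 rad
x = r_b·(cos φ + φ·sin φ) = 29.060045·(0.98949049 + 0.14510667·0.14459798) = 29.364379
y = r_b·(sin φ − φ·cos φ) = 29.060045·(0.14459798 − 0.14510667·0.98949049) = 0.029534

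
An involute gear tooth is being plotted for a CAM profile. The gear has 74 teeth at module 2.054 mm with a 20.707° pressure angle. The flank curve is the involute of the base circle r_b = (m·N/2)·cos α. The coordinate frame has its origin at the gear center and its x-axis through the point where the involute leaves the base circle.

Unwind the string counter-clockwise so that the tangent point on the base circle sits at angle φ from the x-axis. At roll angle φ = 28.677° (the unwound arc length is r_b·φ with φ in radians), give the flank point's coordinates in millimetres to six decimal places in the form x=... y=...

x=79.442807 y=2.897299

pitch radius r_p = m·N/2 = 2.054·74/2 = 75.998000
base radius r_b = r_p·cos α = 75.998000·cos 20.707° = 71.088593
roll angle φ = 28.677° = 0.50050807 rad
x = r_b·(cos φ + φ·sin φ) = 71.088593·(0.87733887 + 0.50050807·0.47987135) = 79.442807
y = r_b·(sin φ − φ·cos φ) = 71.088593·(0.47987135 − 0.50050807·0.87733887) = 2.897299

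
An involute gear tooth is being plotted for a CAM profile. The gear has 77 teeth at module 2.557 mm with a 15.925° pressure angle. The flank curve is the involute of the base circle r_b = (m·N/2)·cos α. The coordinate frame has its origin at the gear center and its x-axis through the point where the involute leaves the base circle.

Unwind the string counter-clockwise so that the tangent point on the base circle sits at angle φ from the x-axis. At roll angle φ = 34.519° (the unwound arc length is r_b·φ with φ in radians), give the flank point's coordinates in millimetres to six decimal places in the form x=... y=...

x=110.319054 y=6.653267

pitch radius r_p = m·N/2 = 2.557·77/2 = 98.444500
base radius r_b = r_p·cos α = 98.444500·cos 15.925° = 94.666366
roll angle φ = 34.519° = 0.60247020 rad
x = r_b·(cos φ + φ·sin φ) = 94.666366·(0.82393832 + 0.60247020·0.56667950) = 110.319054
y = r_b·(sin φ − φ·cos φ) = 94.666366·(0.56667950 − 0.60247020·0.82393832) = 6.653267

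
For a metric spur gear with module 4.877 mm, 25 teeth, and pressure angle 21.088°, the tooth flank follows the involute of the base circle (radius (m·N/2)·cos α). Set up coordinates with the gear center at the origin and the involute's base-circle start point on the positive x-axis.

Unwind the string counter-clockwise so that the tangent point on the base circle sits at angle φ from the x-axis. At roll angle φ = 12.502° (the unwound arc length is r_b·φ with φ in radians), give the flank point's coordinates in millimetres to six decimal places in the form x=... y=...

pitch radius r_p = m·N/2 = 4.877·25/2 = 60.962500
base radius r_b = r_p·cos α = 60.962500·cos 21.088° = 56.879775
roll angle φ = 12.502° = 0.21820106 rad
x = r_b·(cos φ + φ·sin φ) = 56.879775·(0.97628845 + 0.21820106·0.21647369) = 58.217772
y = r_b·(sin φ − φ·cos φ) = 56.879775·(0.21647369 − 0.21820106·0.97628845) = 0.196037

x=58.217772 y=0.196037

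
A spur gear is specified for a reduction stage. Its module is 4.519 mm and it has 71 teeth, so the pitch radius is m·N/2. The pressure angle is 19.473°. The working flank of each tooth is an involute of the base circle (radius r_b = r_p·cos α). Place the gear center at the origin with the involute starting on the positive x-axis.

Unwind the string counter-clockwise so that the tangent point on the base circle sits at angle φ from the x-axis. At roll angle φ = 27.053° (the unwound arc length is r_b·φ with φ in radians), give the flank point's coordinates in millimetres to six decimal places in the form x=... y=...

pitch radius r_p = m·N/2 = 4.519·71/2 = 160.424500
base radius r_b = r_p·cos α = 160.424500·cos 19.473° = 151.248008
roll angle φ = 27.053° = 0.47216392 rad
x = r_b·(cos φ + φ·sin φ) = 151.248008·(0.89058619 + 0.47216392·0.45481451) = 167.179444
y = r_b·(sin φ − φ·cos φ) = 151.248008·(0.45481451 − 0.47216392·0.89058619) = 5.189597

x=167.179444 y=5.189597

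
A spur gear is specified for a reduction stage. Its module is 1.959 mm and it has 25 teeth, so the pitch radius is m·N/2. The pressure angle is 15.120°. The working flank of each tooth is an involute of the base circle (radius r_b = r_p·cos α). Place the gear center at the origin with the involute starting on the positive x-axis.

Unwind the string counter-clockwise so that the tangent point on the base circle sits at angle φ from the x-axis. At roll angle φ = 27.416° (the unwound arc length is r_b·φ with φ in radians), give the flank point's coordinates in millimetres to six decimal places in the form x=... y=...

x=26.193135 y=0.843704

pitch radius r_p = m·N/2 = 1.959·25/2 = 24.487500
base radius r_b = r_p·cos α = 24.487500·cos 15.120° = 23.639783
roll angle φ = 27.416° = 0.47849947 rad
x = r_b·(cos φ + φ·sin φ) = 23.639783·(0.88768684 + 0.47849947·0.46044769) = 26.193135
y = r_b·(sin φ − φ·cos φ) = 23.639783·(0.46044769 − 0.47849947·0.88768684) = 0.843704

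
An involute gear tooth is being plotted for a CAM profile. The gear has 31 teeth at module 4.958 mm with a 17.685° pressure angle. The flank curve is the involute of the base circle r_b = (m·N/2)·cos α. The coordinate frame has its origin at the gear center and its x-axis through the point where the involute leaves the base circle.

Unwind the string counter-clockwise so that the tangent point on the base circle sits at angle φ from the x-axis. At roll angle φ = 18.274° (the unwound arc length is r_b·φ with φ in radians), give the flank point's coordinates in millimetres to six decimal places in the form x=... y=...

x=76.846987 y=0.783792

pitch radius r_p = m·N/2 = 4.958·31/2 = 76.849000
base radius r_b = r_p·cos α = 76.849000·cos 17.685° = 73.217197
roll angle φ = 18.274° = 0.31894147 rad
x = r_b·(cos φ + φ·sin φ) = 73.217197·(0.94956787 + 0.31894147·0.31356159) = 76.846987
y = r_b·(sin φ − φ·cos φ) = 73.217197·(0.31356159 − 0.31894147·0.94956787) = 0.783792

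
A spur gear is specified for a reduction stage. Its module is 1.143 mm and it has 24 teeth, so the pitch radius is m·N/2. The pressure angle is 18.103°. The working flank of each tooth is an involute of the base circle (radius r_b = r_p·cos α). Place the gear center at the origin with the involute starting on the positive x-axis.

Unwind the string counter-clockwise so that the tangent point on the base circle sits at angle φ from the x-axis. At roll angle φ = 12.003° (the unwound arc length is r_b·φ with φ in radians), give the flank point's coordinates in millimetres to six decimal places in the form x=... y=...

pitch radius r_p = m·N/2 = 1.143·24/2 = 13.716000
base radius r_b = r_p·cos α = 13.716000·cos 18.103° = 13.037051
roll angle φ = 12.003° = 0.20949187 rad
x = r_b·(cos φ + φ·sin φ) = 13.037051·(0.97813671 + 0.20949187·0.20796291) = 13.319997
y = r_b·(sin φ − φ·cos φ) = 13.037051·(0.20796291 − 0.20949187·0.97813671) = 0.039779

x=13.319997 y=0.039779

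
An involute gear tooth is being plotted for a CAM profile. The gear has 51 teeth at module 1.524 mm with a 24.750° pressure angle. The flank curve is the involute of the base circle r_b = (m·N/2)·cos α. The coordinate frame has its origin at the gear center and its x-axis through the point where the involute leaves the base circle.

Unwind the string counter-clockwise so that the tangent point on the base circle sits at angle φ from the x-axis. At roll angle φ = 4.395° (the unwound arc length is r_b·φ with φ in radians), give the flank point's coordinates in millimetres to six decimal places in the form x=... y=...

pitch radius r_p = m·N/2 = 1.524·51/2 = 38.862000
base radius r_b = r_p·cos α = 38.862000·cos 24.750° = 35.292260
roll angle φ = 4.395° = 0.07670722 rad
x = r_b·(cos φ + φ·sin φ) = 35.292260·(0.99705944 + 0.07670722·0.07663202) = 35.395937
y = r_b·(sin φ − φ·cos φ) = 35.292260·(0.07663202 − 0.07670722·0.99705944) = 0.005307

x=35.395937 y=0.005307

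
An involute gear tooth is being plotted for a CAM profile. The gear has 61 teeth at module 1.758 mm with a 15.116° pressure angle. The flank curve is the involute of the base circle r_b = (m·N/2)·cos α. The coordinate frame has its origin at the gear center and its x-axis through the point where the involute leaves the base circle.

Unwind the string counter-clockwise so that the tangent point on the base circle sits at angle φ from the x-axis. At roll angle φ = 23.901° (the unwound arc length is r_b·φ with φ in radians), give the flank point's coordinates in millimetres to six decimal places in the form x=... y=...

pitch radius r_p = m·N/2 = 1.758·61/2 = 53.619000
base radius r_b = r_p·cos α = 53.619000·cos 15.116° = 51.763774
roll angle φ = 23.901° = 0.41715114 rad
x = r_b·(cos φ + φ·sin φ) = 51.763774·(0.91424688 + 0.41715114·0.40515754) = 56.073565
y = r_b·(sin φ − φ·cos φ) = 51.763774·(0.40515754 − 0.41715114·0.91424688) = 1.230860

x=56.073565 y=1.230860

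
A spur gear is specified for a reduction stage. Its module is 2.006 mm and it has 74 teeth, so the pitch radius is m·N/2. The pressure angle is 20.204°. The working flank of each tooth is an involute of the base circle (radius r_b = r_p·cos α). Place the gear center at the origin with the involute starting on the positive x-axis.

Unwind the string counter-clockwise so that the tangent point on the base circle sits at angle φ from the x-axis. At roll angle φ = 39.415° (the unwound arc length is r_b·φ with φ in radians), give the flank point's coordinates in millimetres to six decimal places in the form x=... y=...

pitch radius r_p = m·N/2 = 2.006·74/2 = 74.222000
base radius r_b = r_p·cos α = 74.222000·cos 20.204° = 69.655040
roll angle φ = 39.415° = 0.68792152 rad
x = r_b·(cos φ + φ·sin φ) = 69.655040·(0.77256737 + 0.68792152·0.63493279) = 84.237414
y = r_b·(sin φ − φ·cos φ) = 69.655040·(0.63493279 − 0.68792152·0.77256737) = 7.207003

x=84.237414 y=7.207003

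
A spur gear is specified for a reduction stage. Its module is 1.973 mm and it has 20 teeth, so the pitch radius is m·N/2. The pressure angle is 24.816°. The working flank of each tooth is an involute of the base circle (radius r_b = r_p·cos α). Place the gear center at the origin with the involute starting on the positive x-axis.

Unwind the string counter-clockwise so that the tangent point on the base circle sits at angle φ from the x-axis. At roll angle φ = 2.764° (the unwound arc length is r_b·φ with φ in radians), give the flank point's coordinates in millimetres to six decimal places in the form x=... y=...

x=17.928964 y=0.000670

pitch radius r_p = m·N/2 = 1.973·20/2 = 19.730000
base radius r_b = r_p·cos α = 19.730000·cos 24.816° = 17.908138
roll angle φ = 2.764° = 0.04824090 rad
x = r_b·(cos φ + φ·sin φ) = 17.908138·(0.99883663 + 0.04824090·0.04822219) = 17.928964
y = r_b·(sin φ − φ·cos φ) = 17.908138·(0.04822219 − 0.04824090·0.99883663) = 0.000670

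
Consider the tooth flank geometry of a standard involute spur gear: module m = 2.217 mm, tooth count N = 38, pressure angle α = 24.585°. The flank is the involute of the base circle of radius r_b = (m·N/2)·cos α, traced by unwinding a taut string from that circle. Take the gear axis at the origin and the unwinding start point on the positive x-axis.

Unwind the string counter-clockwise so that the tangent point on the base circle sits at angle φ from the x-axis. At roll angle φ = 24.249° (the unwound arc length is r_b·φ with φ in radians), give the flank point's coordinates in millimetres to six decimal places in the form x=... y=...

pitch radius r_p = m·N/2 = 2.217·38/2 = 42.123000
base radius r_b = r_p·cos α = 42.123000·cos 24.585° = 38.304342
roll angle φ = 24.249° = 0.42322489 rad
x = r_b·(cos φ + φ·sin φ) = 38.304342·(0.91176921 + 0.42322489·0.41070294) = 41.582769
y = r_b·(sin φ − φ·cos φ) = 38.304342·(0.41070294 − 0.42322489·0.91176921) = 0.950695

x=41.582769 y=0.950695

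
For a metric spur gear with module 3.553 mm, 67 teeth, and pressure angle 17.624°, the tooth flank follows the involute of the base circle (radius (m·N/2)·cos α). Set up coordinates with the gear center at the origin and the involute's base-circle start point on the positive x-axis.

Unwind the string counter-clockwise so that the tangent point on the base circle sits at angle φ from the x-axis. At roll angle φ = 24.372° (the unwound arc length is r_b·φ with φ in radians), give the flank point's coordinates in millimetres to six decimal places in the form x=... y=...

pitch radius r_p = m·N/2 = 3.553·67/2 = 119.025500
base radius r_b = r_p·cos α = 119.025500·cos 17.624° = 113.438911
roll angle φ = 24.372° = 0.42537165 rad
x = r_b·(cos φ + φ·sin φ) = 113.438911·(0.91088543 + 0.42537165·0.41265934) = 123.242189
y = r_b·(sin φ − φ·cos φ) = 113.438911·(0.41265934 − 0.42537165·0.91088543) = 2.858037

x=123.242189 y=2.858037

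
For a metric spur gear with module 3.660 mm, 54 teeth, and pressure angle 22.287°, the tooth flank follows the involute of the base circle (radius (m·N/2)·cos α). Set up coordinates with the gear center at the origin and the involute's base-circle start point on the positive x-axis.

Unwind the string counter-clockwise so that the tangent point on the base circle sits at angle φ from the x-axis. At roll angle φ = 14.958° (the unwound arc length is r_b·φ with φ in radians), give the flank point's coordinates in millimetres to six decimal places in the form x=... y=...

pitch radius r_p = m·N/2 = 3.660·54/2 = 98.820000
base radius r_b = r_p·cos α = 98.820000·cos 22.287° = 91.437730
roll angle φ = 14.958° = 0.26106635 rad
x = r_b·(cos φ + φ·sin φ) = 91.437730·(0.96611529 + 0.26106635·0.25811092) = 94.500836
y = r_b·(sin φ − φ·cos φ) = 91.437730·(0.25811092 − 0.26106635·0.96611529) = 0.538634

x=94.500836 y=0.538634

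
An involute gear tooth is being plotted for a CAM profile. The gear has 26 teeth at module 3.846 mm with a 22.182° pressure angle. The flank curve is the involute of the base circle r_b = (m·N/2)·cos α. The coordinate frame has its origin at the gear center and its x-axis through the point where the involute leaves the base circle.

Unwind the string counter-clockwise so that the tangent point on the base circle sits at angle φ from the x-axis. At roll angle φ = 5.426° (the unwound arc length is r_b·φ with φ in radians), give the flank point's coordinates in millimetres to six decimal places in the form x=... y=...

x=46.504752 y=0.013095

pitch radius r_p = m·N/2 = 3.846·26/2 = 49.998000
base radius r_b = r_p·cos α = 49.998000·cos 22.182° = 46.297610
roll angle φ = 5.426° = 0.09470157 rad
x = r_b·(cos φ + φ·sin φ) = 46.297610·(0.99551916 + 0.09470157·0.09456008) = 46.504752
y = r_b·(sin φ − φ·cos φ) = 46.297610·(0.09456008 − 0.09470157·0.99551916) = 0.013095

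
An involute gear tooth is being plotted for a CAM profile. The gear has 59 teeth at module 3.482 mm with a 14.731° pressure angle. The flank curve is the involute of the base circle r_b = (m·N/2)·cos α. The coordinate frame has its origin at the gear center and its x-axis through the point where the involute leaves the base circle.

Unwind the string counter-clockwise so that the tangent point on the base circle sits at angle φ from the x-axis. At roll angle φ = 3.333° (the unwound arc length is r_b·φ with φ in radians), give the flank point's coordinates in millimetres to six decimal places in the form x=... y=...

x=99.510602 y=0.006516

pitch radius r_p = m·N/2 = 3.482·59/2 = 102.719000
base radius r_b = r_p·cos α = 102.719000·cos 14.731° = 99.342659
roll angle φ = 3.333° = 0.05817182 rad
x = r_b·(cos φ + φ·sin φ) = 99.342659·(0.99830850 + 0.05817182·0.05813902) = 99.510602
y = r_b·(sin φ − φ·cos φ) = 99.342659·(0.05813902 − 0.05817182·0.99830850) = 0.006516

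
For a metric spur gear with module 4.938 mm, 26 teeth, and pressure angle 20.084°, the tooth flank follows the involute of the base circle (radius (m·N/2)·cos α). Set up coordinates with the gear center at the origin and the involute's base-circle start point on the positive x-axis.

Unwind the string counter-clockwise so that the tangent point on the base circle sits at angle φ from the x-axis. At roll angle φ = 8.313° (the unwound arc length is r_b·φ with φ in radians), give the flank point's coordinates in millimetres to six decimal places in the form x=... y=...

pitch radius r_p = m·N/2 = 4.938·26/2 = 64.194000
base radius r_b = r_p·cos α = 64.194000·cos 20.084° = 60.290375
roll angle φ = 8.313° = 0.14508922 rad
x = r_b·(cos φ + φ·sin φ) = 60.290375·(0.98949301 + 0.14508922·0.14458071) = 60.921622
y = r_b·(sin φ − φ·cos φ) = 60.290375·(0.14458071 − 0.14508922·0.98949301) = 0.061252

x=60.921622 y=0.061252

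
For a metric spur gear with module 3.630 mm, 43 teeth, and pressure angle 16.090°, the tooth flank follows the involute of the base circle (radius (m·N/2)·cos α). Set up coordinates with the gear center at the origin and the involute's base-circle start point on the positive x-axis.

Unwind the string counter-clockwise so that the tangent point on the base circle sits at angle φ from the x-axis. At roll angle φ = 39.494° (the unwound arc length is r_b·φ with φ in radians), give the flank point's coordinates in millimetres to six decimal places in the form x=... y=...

x=90.741551 y=7.804010

pitch radius r_p = m·N/2 = 3.630·43/2 = 78.045000
base radius r_b = r_p·cos α = 78.045000·cos 16.090° = 74.987785
roll angle φ = 39.494° = 0.68930033 rad
x = r_b·(cos φ + φ·sin φ) = 74.987785·(0.77169119 + 0.68930033·0.63599741) = 90.741551
y = r_b·(sin φ − φ·cos φ) = 74.987785·(0.63599741 − 0.68930033·0.77169119) = 7.804010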